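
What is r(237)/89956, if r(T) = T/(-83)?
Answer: -237/7466348 ≈ -3.1742e-5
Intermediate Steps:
r(T) = -T/83 (r(T) = T*(-1/83) = -T/83)
r(237)/89956 = -1/83*237/89956 = -237/83*1/89956 = -237/7466348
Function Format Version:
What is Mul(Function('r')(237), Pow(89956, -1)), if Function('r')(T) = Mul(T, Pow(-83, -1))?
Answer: Rational(-237, 7466348) ≈ -3.1742e-5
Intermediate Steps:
Function('r')(T) = Mul(Rational(-1, 83), T) (Function('r')(T) = Mul(T, Rational(-1, 83)) = Mul(Rational(-1, 83), T))
Mul(Function('r')(237), Pow(89956, -1)) = Mul(Mul(Rational(-1, 83), 237), Pow(89956, -1)) = Mul(Rational(-237, 83), Rational(1, 89956)) = Rational(-237, 7466348)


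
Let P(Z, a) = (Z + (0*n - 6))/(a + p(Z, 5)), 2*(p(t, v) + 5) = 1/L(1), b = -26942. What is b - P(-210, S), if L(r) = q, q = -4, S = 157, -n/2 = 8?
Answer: -1212326/45 ≈ -26941.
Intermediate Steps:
n = -16 (n = -2*8 = -16)
L(r) = -4
p(t, v) = -41/8 (p(t, v) = -5 + (½)/(-4) = -5 + (½)*(-¼) = -5 - ⅛ = -41/8)
P(Z, a) = (-6 + Z)/(-41/8 + a) (P(Z, a) = (Z + (0*(-16) - 6))/(a - 41/8) = (Z + (0 - 6))/(-41/8 + a) = (Z - 6)/(-41/8 + a) = (-6 + Z)/(-41/8 + a))
b - P(-210, S) = -26942 - 8*(6 - 1*(-210))/(41 - 8*157) = -26942 - 8*(6 + 210)/(41 - 1256) = -26942 - 8*216/(-1215) = -26942 - 8*(-1)*216/1215 = -26942 - 1*(-64/45) = -26942 + 64/45 = -1212326/45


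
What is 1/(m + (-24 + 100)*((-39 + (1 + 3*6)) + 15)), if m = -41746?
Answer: -1/42126 ≈ -2.3738e-5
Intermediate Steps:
1/(m + (-24 + 100)*((-39 + (1 + 3*6)) + 15)) = 1/(-41746 + (-24 + 100)*((-39 + (1 + 3*6)) + 15)) = 1/(-41746 + 76*((-39 + (1 + 18)) + 15)) = 1/(-41746 + 76*((-39 + 19) + 15)) = 1/(-41746 + 76*(-20 + 15)) = 1/(-41746 + 76*(-5)) = 1/(-41746 - 380) = 1/(-42126) = -1/42126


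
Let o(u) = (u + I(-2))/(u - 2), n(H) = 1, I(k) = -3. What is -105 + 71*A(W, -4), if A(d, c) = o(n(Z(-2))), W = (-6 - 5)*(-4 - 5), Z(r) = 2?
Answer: 37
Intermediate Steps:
W = 99 (W = -11*(-9) = 99)
o(u) = (-3 + u)/(-2 + u) (o(u) = (u - 3)/(u - 2) = (-3 + u)/(-2 + u))
A(d, c) = 2 (A(d, c) = (-3 + 1)/(-2 + 1) = -2/(-1) = -1*(-2) = 2)
-105 + 71*A(W, -4) = -105 + 71*2 = -105 + 142 = 37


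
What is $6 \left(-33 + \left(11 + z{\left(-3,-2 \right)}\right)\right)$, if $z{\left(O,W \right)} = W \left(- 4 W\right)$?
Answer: $-228$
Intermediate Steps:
$z{\left(O,W \right)} = - 4 W^{2}$
$6 \left(-33 + \left(11 + z{\left(-3,-2 \right)}\right)\right) = 6 \left(-33 + \left(11 - 4 \left(-2\right)^{2}\right)\right) = 6 \left(-33 + \left(11 - 16\right)\right) = 6 \left(-33 - 5\right) = 6 \left(-38\right) = -228$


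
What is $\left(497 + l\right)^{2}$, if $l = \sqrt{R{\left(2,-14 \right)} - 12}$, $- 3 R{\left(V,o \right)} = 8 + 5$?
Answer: $\frac{740978}{3} + \frac{6958 i \sqrt{3}}{3} \approx 2.4699 \cdot 10^{5} + 4017.2 i$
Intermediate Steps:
$R{\left(V,o \right)} = - \frac{13}{3}$ ($R{\left(V,o \right)} = - \frac{8 + 5}{3} = \left(- \frac{1}{3}\right) 13 = - \frac{13}{3}$)
$l = \frac{7 i \sqrt{3}}{3}$ ($l = \sqrt{- \frac{13}{3} - 12} = \sqrt{- \frac{49}{3}} = \frac{7 i \sqrt{3}}{3} \approx 4.0415 i$)
$\left(497 + l\right)^{2} = \left(497 + \frac{7 i \sqrt{3}}{3}\right)^{2}$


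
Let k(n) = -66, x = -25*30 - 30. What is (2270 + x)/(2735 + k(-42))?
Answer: 1490/2669 ≈ 0.55826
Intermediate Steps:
x = -780 (x = -750 - 30 = -780)
(2270 + x)/(2735 + k(-42)) = (2270 - 780)/(2735 - 66) = 1490/2669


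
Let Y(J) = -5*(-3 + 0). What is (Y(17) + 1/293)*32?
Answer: 140672/293 ≈ 480.11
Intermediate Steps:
Y(J) = 15 (Y(J) = -5*(-3) = 15)
(Y(17) + 1/293)*32 = (15 + 1/293)*32 = (4396/293)*32 = 140672/293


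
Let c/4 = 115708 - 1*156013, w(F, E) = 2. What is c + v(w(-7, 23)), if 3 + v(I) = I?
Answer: -161221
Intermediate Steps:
c = -161220 (c = 4*(115708 - 1*156013) = 4*(115708 - 156013) = 4*(-40305) = -161220)
v(I) = -3 + I
c + v(w(-7, 23)) = -161220 + (-3 + 2) = -161220 - 1 = -161221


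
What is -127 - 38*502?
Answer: -19203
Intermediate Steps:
-127 - 38*502 = -127 - 19076 = -19203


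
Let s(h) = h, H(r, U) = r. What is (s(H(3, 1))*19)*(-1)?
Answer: -57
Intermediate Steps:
(s(H(3, 1))*19)*(-1) = (3*19)*(-1) = 57*(-1) = -57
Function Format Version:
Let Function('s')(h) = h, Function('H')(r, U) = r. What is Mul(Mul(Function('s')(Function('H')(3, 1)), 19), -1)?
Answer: -57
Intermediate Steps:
Mul(Mul(Function('s')(Function('H')(3, 1)), 19), -1) = Mul(Mul(3, 19), -1) = Mul(57, -1) = -57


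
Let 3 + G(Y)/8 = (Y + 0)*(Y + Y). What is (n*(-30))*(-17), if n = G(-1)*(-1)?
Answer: 4080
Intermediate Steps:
G(Y) = -24 + 16*Y² (G(Y) = -24 + 8*((Y + 0)*(Y + Y)) = -24 + 8*(Y*(2*Y)) = -24 + 8*(2*Y²) = -24 + 16*Y²)
n = 8 (n = (-24 + 16*(-1)²)*(-1) = (-24 + 16*1)*(-1) = (-24 + 16)*(-1) = -8*(-1) = 8)
(n*(-30))*(-17) = (8*(-30))*(-17) = -240*(-17) = 4080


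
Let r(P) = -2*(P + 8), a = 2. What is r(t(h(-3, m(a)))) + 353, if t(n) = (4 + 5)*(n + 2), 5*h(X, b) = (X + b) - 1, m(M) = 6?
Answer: 1469/5 ≈ 293.80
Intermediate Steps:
h(X, b) = -⅕ + X/5 + b/5 (h(X, b) = ((X + b) - 1)/5 = (-1 + X + b)/5 = -⅕ + X/5 + b/5)
t(n) = 18 + 9*n (t(n) = 9*(2 + n) = 18 + 9*n)
r(P) = -16 - 2*P (r(P) = -2*(8 + P) = -(16 + 2*P) = -16 - 2*P)
r(t(h(-3, m(a)))) + 353 = (-16 - 2*(18 + 9*(-⅕ + (⅕)*(-3) + (⅕)*6))) + 353 = (-16 - 2*(18 + 9*(-⅕ - ⅗ + 6/5))) + 353 = (-16 - 2*(18 + 9*(⅖))) + 353 = (-16 - 2*(18 + 18/5)) + 353 = (-16 - 2*108/5) + 353 = (-16 - 216/5) + 353 = -296/5 + 353 = 1469/5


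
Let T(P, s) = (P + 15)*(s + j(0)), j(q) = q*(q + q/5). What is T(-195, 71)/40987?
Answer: -12780/40987 ≈ -0.31181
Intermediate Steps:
j(q) = 6*q**2/5 (j(q) = q*(q + q*(1/5)) = q*(q + q/5) = q*(6*q/5) = 6*q**2/5)
T(P, s) = s*(15 + P) (T(P, s) = (P + 15)*(s + (6/5)*0**2) = (15 + P)*(s + (6/5)*0) = (15 + P)*(s + 0) = (15 + P)*s = s*(15 + P))
T(-195, 71)/40987 = (71*(15 - 195))/40987 = (71*(-180))*(1/40987) = -12780*1/40987 = -12780/40987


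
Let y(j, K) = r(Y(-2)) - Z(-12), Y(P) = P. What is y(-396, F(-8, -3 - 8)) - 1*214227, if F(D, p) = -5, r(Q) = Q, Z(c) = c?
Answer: -214217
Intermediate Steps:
y(j, K) = 10 (y(j, K) = -2 - 1*(-12) = -2 + 12 = 10)
y(-396, F(-8, -3 - 8)) - 1*214227 = 10 - 1*214227 = 10 - 214227 = -214217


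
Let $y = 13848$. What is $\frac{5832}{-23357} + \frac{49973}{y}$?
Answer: $\frac{1086457825}{323447736} \approx 3.359$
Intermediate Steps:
$\frac{5832}{-23357} + \frac{49973}{y} = \frac{5832}{-23357} + \frac{49973}{13848} = 5832 \left(- \frac{1}{23357}\right) + 49973 \cdot \frac{1}{13848} = - \frac{5832}{23357} + \frac{49973}{13848} = \frac{1086457825}{323447736}$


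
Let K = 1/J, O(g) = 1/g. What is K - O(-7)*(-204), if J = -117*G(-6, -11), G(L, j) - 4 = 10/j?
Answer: -811589/27846 ≈ -29.146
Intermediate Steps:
G(L, j) = 4 + 10/j
J = -3978/11 (J = -117*(4 + 10/(-11)) = -117*(4 + 10*(-1/11)) = -117*(4 - 10/11) = -117*34/11 = -3978/11 ≈ -361.64)
K = -11/3978 (K = 1/(-3978/11) = -11/3978 ≈ -0.0027652)
K - O(-7)*(-204) = -11/3978 - (-204)/(-7) = -11/3978 - (-1)*(-204)/7 = -11/3978 - 1*204/7 = -11/3978 - 204/7 = -811589/27846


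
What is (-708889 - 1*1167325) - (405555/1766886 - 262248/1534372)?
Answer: -3187048650831645/1698659402 ≈ -1.8762e+6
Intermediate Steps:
(-708889 - 1*1167325) - (405555/1766886 - 262248/1534372) = (-708889 - 1167325) - (405555*(1/1766886) - 262248*1/1534372) = -1876214 - (7115/30998 - 9366/54799) = -1876214 - 1*99567617/1698659402 = -1876214 - 99567617/1698659402 = -3187048650831645/1698659402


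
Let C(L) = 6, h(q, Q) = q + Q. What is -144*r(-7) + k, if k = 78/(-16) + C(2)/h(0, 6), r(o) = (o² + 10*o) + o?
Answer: 32225/8 ≈ 4028.1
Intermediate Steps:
h(q, Q) = Q + q
r(o) = o² + 11*o
k = -31/8 (k = 78/(-16) + 6/(6 + 0) = 78*(-1/16) + 6/6 = -39/8 + 6*(⅙) = -39/8 + 1 = -31/8 ≈ -3.8750)
-144*r(-7) + k = -(-1008)*(11 - 7) - 31/8 = -(-1008)*4 - 31/8 = -144*(-28) - 31/8 = 4032 - 31/8 = 32225/8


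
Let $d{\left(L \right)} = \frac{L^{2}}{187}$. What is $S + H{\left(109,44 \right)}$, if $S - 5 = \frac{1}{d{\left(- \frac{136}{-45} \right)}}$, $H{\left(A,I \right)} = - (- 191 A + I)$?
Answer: $\frac{22630915}{1088} \approx 20800.0$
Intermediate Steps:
$H{\left(A,I \right)} = - I + 191 A$ ($H{\left(A,I \right)} = - (I - 191 A) = - I + 191 A$)
$d{\left(L \right)} = \frac{L^{2}}{187}$
$S = \frac{27715}{1088}$ ($S = 5 + \frac{1}{\frac{1}{187} \left(- \frac{136}{-45}\right)^{2}} = 5 + \frac{1}{\frac{1}{187} \left(\left(-136\right) \left(- \frac{1}{45}\right)\right)^{2}} = 5 + \frac{1}{\frac{1}{187} \left(\frac{136}{45}\right)^{2}} = 5 + \frac{1}{\frac{1}{187} \cdot \frac{18496}{2025}} = 5 + \frac{1}{\frac{1088}{22275}} = 5 + \frac{22275}{1088} = \frac{27715}{1088} \approx 25.473$)
$S + H{\left(109,44 \right)} = \frac{27715}{1088} + \left(\left(-1\right) 44 + 191 \cdot 109\right) = \frac{27715}{1088} + \left(-44 + 20819\right) = \frac{27715}{1088} + 20775 = \frac{22630915}{1088}$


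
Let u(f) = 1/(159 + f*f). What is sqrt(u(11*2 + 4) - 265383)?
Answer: 2*I*sqrt(46257915335)/835 ≈ 515.15*I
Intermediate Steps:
u(f) = 1/(159 + f**2)
sqrt(u(11*2 + 4) - 265383) = sqrt(1/(159 + (11*2 + 4)**2) - 265383) = sqrt(1/(159 + (22 + 4)**2) - 265383) = sqrt(1/(159 + 26**2) - 265383) = sqrt(1/(159 + 676) - 265383) = sqrt(1/835 - 265383) = sqrt(-221594804/835) = 2*I*sqrt(46257915335)/835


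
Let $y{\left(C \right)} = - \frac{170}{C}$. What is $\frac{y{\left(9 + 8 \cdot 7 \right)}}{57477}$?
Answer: $- \frac{2}{43953} \approx -4.5503 \cdot 10^{-5}$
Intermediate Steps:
$\frac{y{\left(9 + 8 \cdot 7 \right)}}{57477} = \frac{\left(-170\right) \frac{1}{9 + 8 \cdot 7}}{57477} = - \frac{170}{9 + 56} \cdot \frac{1}{57477} = - \frac{170}{65} \cdot \frac{1}{57477} = \left(-170\right) \frac{1}{65} \cdot \frac{1}{57477} = \left(- \frac{34}{13}\right) \frac{1}{57477} = - \frac{2}{43953}$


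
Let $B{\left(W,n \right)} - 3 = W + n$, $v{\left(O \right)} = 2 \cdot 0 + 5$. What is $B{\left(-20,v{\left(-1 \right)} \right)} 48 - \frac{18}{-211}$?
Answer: $- \frac{121518}{211} \approx -575.92$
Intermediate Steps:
$v{\left(O \right)} = 5$ ($v{\left(O \right)} = 0 + 5 = 5$)
$B{\left(W,n \right)} = 3 + W + n$ ($B{\left(W,n \right)} = 3 + \left(W + n\right) = 3 + W + n$)
$B{\left(-20,v{\left(-1 \right)} \right)} 48 - \frac{18}{-211} = \left(3 - 20 + 5\right) 48 - \frac{18}{-211} = \left(-12\right) 48 - - \frac{18}{211} = -576 + \frac{18}{211} = - \frac{121518}{211}$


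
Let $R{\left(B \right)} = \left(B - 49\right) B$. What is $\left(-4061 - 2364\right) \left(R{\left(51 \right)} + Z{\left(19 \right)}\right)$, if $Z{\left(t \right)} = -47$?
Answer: $-353375$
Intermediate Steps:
$R{\left(B \right)} = B \left(-49 + B\right)$ ($R{\left(B \right)} = \left(-49 + B\right) B = B \left(-49 + B\right)$)
$\left(-4061 - 2364\right) \left(R{\left(51 \right)} + Z{\left(19 \right)}\right) = \left(-4061 - 2364\right) \left(51 \left(-49 + 51\right) - 47\right) = - 6425 \left(51 \cdot 2 - 47\right) = - 6425 \left(102 - 47\right) = \left(-6425\right) 55 = -353375$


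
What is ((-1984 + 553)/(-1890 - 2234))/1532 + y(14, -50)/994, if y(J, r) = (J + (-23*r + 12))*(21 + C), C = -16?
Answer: 2653648161/448575728 ≈ 5.9157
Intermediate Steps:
y(J, r) = 60 - 115*r + 5*J (y(J, r) = (J + (-23*r + 12))*(21 - 16) = (J + (12 - 23*r))*5 = (12 + J - 23*r)*5 = 60 - 115*r + 5*J)
((-1984 + 553)/(-1890 - 2234))/1532 + y(14, -50)/994 = ((-1984 + 553)/(-1890 - 2234))/1532 + (60 - 115*(-50) + 5*14)/994 = -1431/(-4124)*(1/1532) + (60 + 5750 + 70)*(1/994) = -1431*(-1/4124)*(1/1532) + 5880*(1/994) = (1431/4124)*(1/1532) + 420/71 = 1431/6317968 + 420/71 = 2653648161/448575728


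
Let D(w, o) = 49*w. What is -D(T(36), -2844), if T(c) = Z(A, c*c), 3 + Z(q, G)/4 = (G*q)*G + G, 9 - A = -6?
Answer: -4938324468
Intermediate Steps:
A = 15 (A = 9 - 1*(-6) = 9 + 6 = 15)
Z(q, G) = -12 + 4*G + 4*q*G² (Z(q, G) = -12 + 4*((G*q)*G + G) = -12 + 4*(q*G² + G) = -12 + 4*(G + q*G²) = -12 + (4*G + 4*q*G²) = -12 + 4*G + 4*q*G²)
T(c) = -12 + 4*c² + 60*c⁴ (T(c) = -12 + 4*(c*c) + 4*15*(c*c)² = -12 + 4*c² + 4*15*(c²)² = -12 + 4*c² + 4*15*c⁴ = -12 + 4*c² + 60*c⁴)
-D(T(36), -2844) = -49*(-12 + 4*36² + 60*36⁴) = -49*(-12 + 4*1296 + 60*1679616) = -49*(-12 + 5184 + 100776960) = -49*100782132 = -1*4938324468 = -4938324468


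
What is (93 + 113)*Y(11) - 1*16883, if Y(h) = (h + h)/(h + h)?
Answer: -16677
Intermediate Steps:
Y(h) = 1 (Y(h) = (2*h)/((2*h)) = (2*h)*(1/(2*h)) = 1)
(93 + 113)*Y(11) - 1*16883 = (93 + 113)*1 - 1*16883 = 206*1 - 16883 = 206 - 16883 = -16677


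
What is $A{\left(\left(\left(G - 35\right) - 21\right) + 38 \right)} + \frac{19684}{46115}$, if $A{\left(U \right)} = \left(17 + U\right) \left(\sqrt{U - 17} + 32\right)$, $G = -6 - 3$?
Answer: $- \frac{14737116}{46115} - 20 i \sqrt{11} \approx -319.57 - 66.333 i$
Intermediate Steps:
$G = -9$ ($G = -6 - 3 = -9$)
$A{\left(U \right)} = \left(17 + U\right) \left(32 + \sqrt{-17 + U}\right)$ ($A{\left(U \right)} = \left(17 + U\right) \left(\sqrt{-17 + U} + 32\right) = \left(17 + U\right) \left(32 + \sqrt{-17 + U}\right)$)
$A{\left(\left(\left(G - 35\right) - 21\right) + 38 \right)} + \frac{19684}{46115} = \left(544 + 17 \sqrt{-17 + \left(\left(\left(-9 - 35\right) - 21\right) + 38\right)} + 32 \left(\left(\left(-9 - 35\right) - 21\right) + 38\right) + \left(\left(\left(-9 - 35\right) - 21\right) + 38\right) \sqrt{-17 + \left(\left(\left(-9 - 35\right) - 21\right) + 38\right)}\right) + \frac{19684}{46115} = \left(544 + 17 \sqrt{-17 + \left(\left(\left(-9 - 35\right) - 21\right) + 38\right)} + 32 \left(\left(\left(-9 - 35\right) - 21\right) + 38\right) + \left(\left(\left(-9 - 35\right) - 21\right) + 38\right) \sqrt{-17 + \left(\left(\left(-9 - 35\right) - 21\right) + 38\right)}\right) + 19684 \cdot \frac{1}{46115} = \left(544 + 17 \sqrt{-17 + \left(\left(-44 - 21\right) + 38\right)} + 32 \left(\left(-44 - 21\right) + 38\right) + \left(\left(-44 - 21\right) + 38\right) \sqrt{-17 + \left(\left(-44 - 21\right) + 38\right)}\right) + \frac{19684}{46115} = \left(544 + 17 \sqrt{-17 + \left(-65 + 38\right)} + 32 \left(-65 + 38\right) + \left(-65 + 38\right) \sqrt{-17 + \left(-65 + 38\right)}\right) + \frac{19684}{46115} = \left(544 + 17 \sqrt{-17 - 27} + 32 \left(-27\right) - 27 \sqrt{-17 - 27}\right) + \frac{19684}{46115} = \left(544 + 17 \sqrt{-44} - 864 - 27 \sqrt{-44}\right) + \frac{19684}{46115} = \left(544 + 17 \cdot 2 i \sqrt{11} - 864 - 27 \cdot 2 i \sqrt{11}\right) + \frac{19684}{46115} = \left(544 + 34 i \sqrt{11} - 864 - 54 i \sqrt{11}\right) + \frac{19684}{46115} = \left(-320 - 20 i \sqrt{11}\right) + \frac{19684}{46115} = - \frac{14737116}{46115} - 20 i \sqrt{11}$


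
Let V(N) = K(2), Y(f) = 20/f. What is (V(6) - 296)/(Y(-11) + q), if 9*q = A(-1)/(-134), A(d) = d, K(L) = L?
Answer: 3900204/24109 ≈ 161.77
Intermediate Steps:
V(N) = 2
q = 1/1206 (q = (-1/(-134))/9 = (-1*(-1/134))/9 = (⅑)*(1/134) = 1/1206 ≈ 0.00082919)
(V(6) - 296)/(Y(-11) + q) = (2 - 296)/(20/(-11) + 1/1206) = -294/(20*(-1/11) + 1/1206) = -294/(-20/11 + 1/1206) = -294/(-24109/13266) = -294*(-13266/24109) = 3900204/24109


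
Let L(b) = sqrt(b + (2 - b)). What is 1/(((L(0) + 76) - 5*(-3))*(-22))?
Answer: -91/182138 + sqrt(2)/182138 ≈ -0.00049186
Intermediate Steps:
L(b) = sqrt(2)
1/(((L(0) + 76) - 5*(-3))*(-22)) = 1/(((sqrt(2) + 76) - 5*(-3))*(-22)) = 1/(((76 + sqrt(2)) + 15)*(-22)) = 1/((91 + sqrt(2))*(-22)) = 1/(-2002 - 22*sqrt(2))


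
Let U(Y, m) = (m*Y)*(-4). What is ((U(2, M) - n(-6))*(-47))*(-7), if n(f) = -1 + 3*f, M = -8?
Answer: 27307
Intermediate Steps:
U(Y, m) = -4*Y*m (U(Y, m) = (Y*m)*(-4) = -4*Y*m)
((U(2, M) - n(-6))*(-47))*(-7) = ((-4*2*(-8) - (-1 + 3*(-6)))*(-47))*(-7) = ((64 - (-1 - 18))*(-47))*(-7) = ((64 - 1*(-19))*(-47))*(-7) = ((64 + 19)*(-47))*(-7) = (83*(-47))*(-7) = -3901*(-7) = 27307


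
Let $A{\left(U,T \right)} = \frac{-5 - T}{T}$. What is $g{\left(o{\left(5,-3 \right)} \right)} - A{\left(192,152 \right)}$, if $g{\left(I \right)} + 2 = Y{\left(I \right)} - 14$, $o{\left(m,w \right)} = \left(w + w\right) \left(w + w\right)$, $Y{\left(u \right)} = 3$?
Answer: $- \frac{1819}{152} \approx -11.967$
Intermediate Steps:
$o{\left(m,w \right)} = 4 w^{2}$ ($o{\left(m,w \right)} = 2 w 2 w = 4 w^{2}$)
$g{\left(I \right)} = -13$ ($g{\left(I \right)} = -2 + \left(3 - 14\right) = -2 - 11 = -13$)
$A{\left(U,T \right)} = \frac{-5 - T}{T}$
$g{\left(o{\left(5,-3 \right)} \right)} - A{\left(192,152 \right)} = -13 - \frac{-5 - 152}{152} = -13 - \frac{1}{152} \left(-157\right) = -13 - - \frac{157}{152} = -13 + \frac{157}{152} = - \frac{1819}{152}$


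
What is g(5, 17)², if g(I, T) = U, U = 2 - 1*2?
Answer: 0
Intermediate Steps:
U = 0 (U = 2 - 2 = 0)
g(I, T) = 0
g(5, 17)² = 0² = 0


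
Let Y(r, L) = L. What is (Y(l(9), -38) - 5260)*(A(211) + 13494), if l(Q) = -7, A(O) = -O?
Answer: -70373334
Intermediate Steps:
(Y(l(9), -38) - 5260)*(A(211) + 13494) = (-38 - 5260)*(-1*211 + 13494) = -5298*(-211 + 13494) = -5298*13283 = -70373334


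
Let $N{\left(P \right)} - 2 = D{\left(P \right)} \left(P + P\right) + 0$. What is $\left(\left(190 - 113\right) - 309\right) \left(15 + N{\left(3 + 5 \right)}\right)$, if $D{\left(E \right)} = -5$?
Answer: $14616$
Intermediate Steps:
$N{\left(P \right)} = 2 - 10 P$ ($N{\left(P \right)} = 2 + \left(- 5 \left(P + P\right) + 0\right) = 2 + \left(- 5 \cdot 2 P + 0\right) = 2 + \left(- 10 P + 0\right) = 2 - 10 P$)
$\left(\left(190 - 113\right) - 309\right) \left(15 + N{\left(3 + 5 \right)}\right) = \left(\left(190 - 113\right) - 309\right) \left(15 + \left(2 - 10 \left(3 + 5\right)\right)\right) = \left(\left(190 - 113\right) - 309\right) \left(15 + \left(2 - 80\right)\right) = \left(77 - 309\right) \left(15 + \left(2 - 80\right)\right) = - 232 \left(15 - 78\right) = \left(-232\right) \left(-63\right) = 14616$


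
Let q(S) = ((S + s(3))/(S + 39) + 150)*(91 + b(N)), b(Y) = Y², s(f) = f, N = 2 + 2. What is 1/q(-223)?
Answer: 46/744185 ≈ 6.1813e-5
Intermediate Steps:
N = 4
q(S) = 16050 + 107*(3 + S)/(39 + S) (q(S) = ((S + 3)/(S + 39) + 150)*(91 + 4²) = ((3 + S)/(39 + S) + 150)*(91 + 16) = ((3 + S)/(39 + S) + 150)*107 = (150 + (3 + S)/(39 + S))*107 = 16050 + 107*(3 + S)/(39 + S))
1/q(-223) = 1/(107*(5853 + 151*(-223))/(39 - 223)) = 1/(107*(5853 - 33673)/(-184)) = 1/(107*(-1/184)*(-27820)) = 1/(744185/46) = 46/744185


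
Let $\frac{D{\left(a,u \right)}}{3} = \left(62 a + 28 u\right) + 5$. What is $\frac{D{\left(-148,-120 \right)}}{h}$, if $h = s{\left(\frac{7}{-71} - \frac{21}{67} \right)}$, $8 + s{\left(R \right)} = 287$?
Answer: $- \frac{4177}{31} \approx -134.74$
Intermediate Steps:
$s{\left(R \right)} = 279$ ($s{\left(R \right)} = -8 + 287 = 279$)
$h = 279$
$D{\left(a,u \right)} = 15 + 84 u + 186 a$ ($D{\left(a,u \right)} = 3 \left(\left(62 a + 28 u\right) + 5\right) = 3 \left(\left(28 u + 62 a\right) + 5\right) = 3 \left(5 + 28 u + 62 a\right) = 15 + 84 u + 186 a$)
$\frac{D{\left(-148,-120 \right)}}{h} = \frac{15 + 84 \left(-120\right) + 186 \left(-148\right)}{279} = \left(15 - 10080 - 27528\right) \frac{1}{279} = \left(-37593\right) \frac{1}{279} = - \frac{4177}{31}$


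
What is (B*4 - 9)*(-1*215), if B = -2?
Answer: 3655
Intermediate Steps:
(B*4 - 9)*(-1*215) = (-2*4 - 9)*(-1*215) = (-8 - 9)*(-215) = -17*(-215) = 3655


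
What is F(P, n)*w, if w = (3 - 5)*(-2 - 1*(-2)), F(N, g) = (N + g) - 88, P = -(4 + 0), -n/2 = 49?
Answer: 0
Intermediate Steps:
n = -98 (n = -2*49 = -98)
P = -4 (P = -1*4 = -4)
F(N, g) = -88 + N + g
w = 0 (w = -2*(-2 + 2) = -2*0 = 0)
F(P, n)*w = (-88 - 4 - 98)*0 = -190*0 = 0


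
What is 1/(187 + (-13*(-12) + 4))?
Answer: 1/347 ≈ 0.0028818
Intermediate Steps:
1/(187 + (-13*(-12) + 4)) = 1/(187 + (156 + 4)) = 1/(187 + 160) = 1/347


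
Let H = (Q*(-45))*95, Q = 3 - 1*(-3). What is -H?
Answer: 25650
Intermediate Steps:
Q = 6 (Q = 3 + 3 = 6)
H = -25650 (H = (6*(-45))*95 = -270*95 = -25650)
-H = -1*(-25650) = 25650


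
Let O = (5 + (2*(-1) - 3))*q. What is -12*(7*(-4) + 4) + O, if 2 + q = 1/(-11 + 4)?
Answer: 288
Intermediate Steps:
q = -15/7 (q = -2 + 1/(-11 + 4) = -2 + 1/(-7) = -2 - ⅐ = -15/7 ≈ -2.1429)
O = 0 (O = (5 + (2*(-1) - 3))*(-15/7) = (5 + (-2 - 3))*(-15/7) = (5 - 5)*(-15/7) = 0*(-15/7) = 0)
-12*(7*(-4) + 4) + O = -12*(7*(-4) + 4) + 0 = -12*(-28 + 4) + 0 = -12*(-24) + 0 = 288 + 0 = 288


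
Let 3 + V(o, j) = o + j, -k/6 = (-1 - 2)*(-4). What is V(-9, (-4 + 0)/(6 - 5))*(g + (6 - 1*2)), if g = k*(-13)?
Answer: -15040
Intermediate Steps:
k = -72 (k = -6*(-1 - 2)*(-4) = -(-18)*(-4) = -6*12 = -72)
g = 936 (g = -72*(-13) = 936)
V(o, j) = -3 + j + o (V(o, j) = -3 + (o + j) = -3 + (j + o) = -3 + j + o)
V(-9, (-4 + 0)/(6 - 5))*(g + (6 - 1*2)) = (-3 + (-4 + 0)/(6 - 5) - 9)*(936 + (6 - 1*2)) = (-3 - 4/1 - 9)*(936 + (6 - 2)) = (-3 - 4*1 - 9)*(936 + 4) = (-3 - 4 - 9)*940 = -16*940 = -15040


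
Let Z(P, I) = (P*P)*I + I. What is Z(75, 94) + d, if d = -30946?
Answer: 497898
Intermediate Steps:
Z(P, I) = I + I*P² (Z(P, I) = P²*I + I = I*P² + I = I + I*P²)
Z(75, 94) + d = 94*(1 + 75²) - 30946 = 94*(1 + 5625) - 30946 = 94*5626 - 30946 = 528844 - 30946 = 497898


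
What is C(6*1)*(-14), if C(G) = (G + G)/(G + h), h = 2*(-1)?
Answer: -42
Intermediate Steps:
h = -2
C(G) = 2*G/(-2 + G) (C(G) = (G + G)/(G - 2) = (2*G)/(-2 + G) = 2*G/(-2 + G))
C(6*1)*(-14) = (2*(6*1)/(-2 + 6*1))*(-14) = (2*6/(-2 + 6))*(-14) = (2*6/4)*(-14) = (2*6*(¼))*(-14) = 3*(-14) = -42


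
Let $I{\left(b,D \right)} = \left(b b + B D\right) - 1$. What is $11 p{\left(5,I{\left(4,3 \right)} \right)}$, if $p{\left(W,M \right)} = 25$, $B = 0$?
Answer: $275$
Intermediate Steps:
$I{\left(b,D \right)} = -1 + b^{2}$ ($I{\left(b,D \right)} = \left(b b + 0 D\right) - 1 = \left(b^{2} + 0\right) - 1 = b^{2} - 1 = -1 + b^{2}$)
$11 p{\left(5,I{\left(4,3 \right)} \right)} = 11 \cdot 25 = 275$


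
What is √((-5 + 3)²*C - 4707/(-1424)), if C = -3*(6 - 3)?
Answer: 3*I*√460397/356 ≈ 5.7179*I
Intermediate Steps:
C = -9 (C = -3*3 = -9)
√((-5 + 3)²*C - 4707/(-1424)) = √((-5 + 3)²*(-9) - 4707/(-1424)) = √((-2)²*(-9) - 4707*(-1/1424)) = √(4*(-9) + 4707/1424) = √(-36 + 4707/1424) = √(-46557/1424) = 3*I*√460397/356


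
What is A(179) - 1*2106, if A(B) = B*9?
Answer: -495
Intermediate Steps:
A(B) = 9*B
A(179) - 1*2106 = 9*179 - 1*2106 = 1611 - 2106 = -495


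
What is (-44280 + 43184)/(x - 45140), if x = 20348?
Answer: 137/3099 ≈ 0.044208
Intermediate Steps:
(-44280 + 43184)/(x - 45140) = (-44280 + 43184)/(20348 - 45140) = -1096/(-24792) = -1096*(-1/24792) = 137/3099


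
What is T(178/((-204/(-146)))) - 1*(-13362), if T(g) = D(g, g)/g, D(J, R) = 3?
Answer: 86813067/6497 ≈ 13362.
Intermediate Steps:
T(g) = 3/g
T(178/((-204/(-146)))) - 1*(-13362) = 3/((178/((-204/(-146))))) - 1*(-13362) = 3/((178/((-204*(-1/146))))) + 13362 = 3/((178/(102/73))) + 13362 = 3/((178*(73/102))) + 13362 = 3/(6497/51) + 13362 = 3*(51/6497) + 13362 = 153/6497 + 13362 = 86813067/6497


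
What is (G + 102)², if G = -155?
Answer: 2809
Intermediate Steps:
(G + 102)² = (-155 + 102)² = (-53)² = 2809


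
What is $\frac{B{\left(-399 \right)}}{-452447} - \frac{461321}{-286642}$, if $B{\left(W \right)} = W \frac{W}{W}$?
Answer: $\frac{10991456455}{6825805946} \approx 1.6103$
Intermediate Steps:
$B{\left(W \right)} = W$ ($B{\left(W \right)} = W 1 = W$)
$\frac{B{\left(-399 \right)}}{-452447} - \frac{461321}{-286642} = - \frac{399}{-452447} - \frac{461321}{-286642} = \left(-399\right) \left(- \frac{1}{452447}\right) - - \frac{461321}{286642} = \frac{21}{23813} + \frac{461321}{286642} = \frac{10991456455}{6825805946}$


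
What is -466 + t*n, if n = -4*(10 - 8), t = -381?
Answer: 2582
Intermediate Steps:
n = -8 (n = -4*2 = -8)
-466 + t*n = -466 - 381*(-8) = -466 + 3048 = 2582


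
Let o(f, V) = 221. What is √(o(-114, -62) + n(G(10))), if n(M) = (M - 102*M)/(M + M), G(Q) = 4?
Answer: √682/2 ≈ 13.058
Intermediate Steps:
n(M) = -101/2 (n(M) = (-101*M)/((2*M)) = (-101*M)*(1/(2*M)) = -101/2)
√(o(-114, -62) + n(G(10))) = √(221 - 101/2) = √(341/2) = √682/2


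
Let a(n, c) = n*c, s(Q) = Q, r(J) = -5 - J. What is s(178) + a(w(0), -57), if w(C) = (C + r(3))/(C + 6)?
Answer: 254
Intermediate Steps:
w(C) = (-8 + C)/(6 + C) (w(C) = (C + (-5 - 1*3))/(C + 6) = (C + (-5 - 3))/(6 + C) = (C - 8)/(6 + C) = (-8 + C)/(6 + C))
a(n, c) = c*n
s(178) + a(w(0), -57) = 178 - 57*(-8 + 0)/(6 + 0) = 178 - 57*(-8)/6 = 178 - 19*(-8)/2 = 178 - 57*(-4/3) = 178 + 76 = 254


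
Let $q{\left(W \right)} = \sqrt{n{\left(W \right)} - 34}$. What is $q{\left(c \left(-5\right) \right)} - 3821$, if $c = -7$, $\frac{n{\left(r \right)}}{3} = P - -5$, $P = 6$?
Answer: $-3821 + i \approx -3821.0 + 1.0 i$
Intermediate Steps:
$n{\left(r \right)} = 33$ ($n{\left(r \right)} = 3 \left(6 - -5\right) = 3 \left(6 + 5\right) = 3 \cdot 11 = 33$)
$q{\left(W \right)} = i$ ($q{\left(W \right)} = \sqrt{33 - 34} = \sqrt{-1} = i$)
$q{\left(c \left(-5\right) \right)} - 3821 = i - 3821 = -3821 + i$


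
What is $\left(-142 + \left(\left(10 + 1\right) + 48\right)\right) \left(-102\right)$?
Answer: $8466$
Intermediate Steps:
$\left(-142 + \left(\left(10 + 1\right) + 48\right)\right) \left(-102\right) = \left(-142 + \left(11 + 48\right)\right) \left(-102\right) = \left(-142 + 59\right) \left(-102\right) = \left(-83\right) \left(-102\right) = 8466$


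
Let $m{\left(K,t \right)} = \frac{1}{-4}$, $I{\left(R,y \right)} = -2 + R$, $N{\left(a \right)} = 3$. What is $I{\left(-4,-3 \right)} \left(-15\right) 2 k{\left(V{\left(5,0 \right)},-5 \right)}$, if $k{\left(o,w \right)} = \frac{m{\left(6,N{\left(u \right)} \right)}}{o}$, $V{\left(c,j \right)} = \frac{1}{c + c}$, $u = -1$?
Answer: $-450$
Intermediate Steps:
$m{\left(K,t \right)} = - \frac{1}{4}$
$V{\left(c,j \right)} = \frac{1}{2 c}$
$k{\left(o,w \right)} = - \frac{1}{4 o}$
$I{\left(-4,-3 \right)} \left(-15\right) 2 k{\left(V{\left(5,0 \right)},-5 \right)} = \left(-2 - 4\right) \left(-15\right) 2 \left(- \frac{1}{4 \frac{1}{2 \cdot 5}}\right) = \left(-6\right) \left(-15\right) 2 \left(- \frac{1}{4 \cdot \frac{1}{2} \cdot \frac{1}{5}}\right) = 90 \cdot 2 \left(- \frac{\frac{1}{\frac{1}{10}}}{4}\right) = 90 \cdot 2 \left(\left(- \frac{1}{4}\right) 10\right) = 90 \cdot 2 \left(- \frac{5}{2}\right) = 90 \left(-5\right) = -450$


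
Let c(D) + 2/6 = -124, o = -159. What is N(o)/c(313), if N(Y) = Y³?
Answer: 12059037/373 ≈ 32330.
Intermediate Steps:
c(D) = -373/3 (c(D) = -⅓ - 124 = -373/3)
N(o)/c(313) = (-159)³/(-373/3) = -4019679*(-3/373) = 12059037/373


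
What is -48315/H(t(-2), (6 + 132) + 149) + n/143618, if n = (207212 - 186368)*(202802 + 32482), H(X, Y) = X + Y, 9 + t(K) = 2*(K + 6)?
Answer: 697839684693/20537374 ≈ 33979.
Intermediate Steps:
t(K) = 3 + 2*K (t(K) = -9 + 2*(K + 6) = -9 + 2*(6 + K) = -9 + (12 + 2*K) = 3 + 2*K)
n = 4904259696 (n = 20844*235284 = 4904259696)
-48315/H(t(-2), (6 + 132) + 149) + n/143618 = -48315/((3 + 2*(-2)) + ((6 + 132) + 149)) + 4904259696/143618 = -48315/((3 - 4) + (138 + 149)) + 4904259696*(1/143618) = -48315/(-1 + 287) + 2452129848/71809 = -48315/286 + 2452129848/71809 = 697839684693/20537374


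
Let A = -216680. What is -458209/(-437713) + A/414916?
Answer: 23818648151/45403531777 ≈ 0.52460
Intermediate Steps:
-458209/(-437713) + A/414916 = -458209/(-437713) - 216680/414916 = -458209*(-1/437713) - 216680*1/414916 = 458209/437713 - 54170/103729 = 23818648151/45403531777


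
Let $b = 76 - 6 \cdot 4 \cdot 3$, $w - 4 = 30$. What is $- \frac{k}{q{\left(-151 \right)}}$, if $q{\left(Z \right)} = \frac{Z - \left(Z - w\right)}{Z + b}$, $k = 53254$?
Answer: $\frac{3914169}{17} \approx 2.3025 \cdot 10^{5}$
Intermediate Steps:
$w = 34$ ($w = 4 + 30 = 34$)
$b = 4$ ($b = 76 - 24 \cdot 3 = 76 - 72 = 4$)
$q{\left(Z \right)} = \frac{34}{4 + Z}$ ($q{\left(Z \right)} = \frac{Z - \left(-34 + Z\right)}{Z + 4} = \frac{34}{4 + Z}$)
$- \frac{k}{q{\left(-151 \right)}} = - \frac{53254}{34 \frac{1}{4 - 151}} = - \frac{53254}{34 \frac{1}{-147}} = - \frac{53254}{34 \left(- \frac{1}{147}\right)} = - \frac{53254}{- \frac{34}{147}} = - \frac{53254 \left(-147\right)}{34} = \left(-1\right) \left(- \frac{3914169}{17}\right) = \frac{3914169}{17}$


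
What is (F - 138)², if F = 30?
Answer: 11664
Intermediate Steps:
(F - 138)² = (30 - 138)² = (-108)² = 11664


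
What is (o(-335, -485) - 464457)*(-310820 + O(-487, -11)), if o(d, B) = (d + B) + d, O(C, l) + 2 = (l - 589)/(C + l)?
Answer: 12011917043112/83 ≈ 1.4472e+11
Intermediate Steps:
O(C, l) = -2 + (-589 + l)/(C + l) (O(C, l) = -2 + (l - 589)/(C + l) = -2 + (-589 + l)/(C + l))
o(d, B) = B + 2*d (o(d, B) = (B + d) + d = B + 2*d)
(o(-335, -485) - 464457)*(-310820 + O(-487, -11)) = ((-485 + 2*(-335)) - 464457)*(-310820 + (-589 - 1*(-11) - 2*(-487))/(-487 - 11)) = ((-485 - 670) - 464457)*(-310820 + (-589 + 11 + 974)/(-498)) = (-1155 - 464457)*(-310820 - 1/498*396) = -465612*(-310820 - 66/83) = -465612*(-25798126/83) = 12011917043112/83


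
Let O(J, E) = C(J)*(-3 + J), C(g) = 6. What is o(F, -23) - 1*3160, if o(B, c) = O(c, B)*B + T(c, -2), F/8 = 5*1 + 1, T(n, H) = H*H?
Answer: -10644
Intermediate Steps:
T(n, H) = H²
F = 48 (F = 8*(5*1 + 1) = 8*(5 + 1) = 8*6 = 48)
O(J, E) = -18 + 6*J (O(J, E) = 6*(-3 + J) = -18 + 6*J)
o(B, c) = 4 + B*(-18 + 6*c) (o(B, c) = (-18 + 6*c)*B + (-2)² = B*(-18 + 6*c) + 4 = 4 + B*(-18 + 6*c))
o(F, -23) - 1*3160 = (4 + 6*48*(-3 - 23)) - 1*3160 = (4 + 6*48*(-26)) - 3160 = (4 - 7488) - 3160 = -7484 - 3160 = -10644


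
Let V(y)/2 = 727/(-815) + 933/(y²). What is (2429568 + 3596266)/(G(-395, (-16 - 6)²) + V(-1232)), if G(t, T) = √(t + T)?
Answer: 4109818497427723582754560/32831780186804189191 + 2305235086093624682905600*√89/32831780186804189191 ≈ 7.8757e+5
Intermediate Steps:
V(y) = -1454/815 + 1866/y² (V(y) = 2*(727/(-815) + 933/(y²)) = 2*(727*(-1/815) + 933/y²) = 2*(-727/815 + 933/y²) = -1454/815 + 1866/y²)
G(t, T) = √(T + t)
(2429568 + 3596266)/(G(-395, (-16 - 6)²) + V(-1232)) = (2429568 + 3596266)/(√((-16 - 6)² - 395) + (-1454/815 + 1866/(-1232)²)) = 6025834/(√((-22)² - 395) + (-1454/815 + 1866*(1/1517824))) = 6025834/(√(484 - 395) + (-1454/815 + 933/758912)) = 6025834/(√89 - 1102697653/618513280) = 6025834/(-1102697653/618513280 + √89)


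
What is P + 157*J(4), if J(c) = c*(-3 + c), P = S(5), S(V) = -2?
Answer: 626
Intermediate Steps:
P = -2
P + 157*J(4) = -2 + 157*(4*(-3 + 4)) = -2 + 157*(4*1) = -2 + 157*4 = -2 + 628 = 626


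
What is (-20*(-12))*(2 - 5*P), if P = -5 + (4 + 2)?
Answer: -720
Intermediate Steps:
P = 1 (P = -5 + 6 = 1)
(-20*(-12))*(2 - 5*P) = (-20*(-12))*(2 - 5*1) = 240*(2 - 5) = 240*(-3) = -720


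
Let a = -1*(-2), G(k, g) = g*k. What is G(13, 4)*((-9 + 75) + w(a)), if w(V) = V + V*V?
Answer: 3744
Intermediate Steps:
a = 2
w(V) = V + V²
G(13, 4)*((-9 + 75) + w(a)) = (4*13)*((-9 + 75) + 2*(1 + 2)) = 52*(66 + 2*3) = 52*(66 + 6) = 52*72 = 3744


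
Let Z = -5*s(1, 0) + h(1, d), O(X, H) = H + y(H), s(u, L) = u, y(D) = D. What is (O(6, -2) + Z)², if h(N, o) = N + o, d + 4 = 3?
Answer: 81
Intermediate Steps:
d = -1 (d = -4 + 3 = -1)
O(X, H) = 2*H (O(X, H) = H + H = 2*H)
Z = -5 (Z = -5*1 + (1 - 1) = -5 + 0 = -5)
(O(6, -2) + Z)² = (2*(-2) - 5)² = (-4 - 5)² = (-9)² = 81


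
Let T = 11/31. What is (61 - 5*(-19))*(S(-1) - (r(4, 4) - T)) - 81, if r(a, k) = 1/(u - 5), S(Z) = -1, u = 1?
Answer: -4422/31 ≈ -142.65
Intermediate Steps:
T = 11/31 (T = 11*(1/31) = 11/31 ≈ 0.35484)
r(a, k) = -¼ (r(a, k) = 1/(1 - 5) = 1/(-4) = -¼)
(61 - 5*(-19))*(S(-1) - (r(4, 4) - T)) - 81 = (61 - 5*(-19))*(-1 - (-¼ - 1*11/31)) - 81 = (61 + 95)*(-1 - (-¼ - 11/31)) - 81 = 156*(-1 - 1*(-75/124)) - 81 = 156*(-1 + 75/124) - 81 = 156*(-49/124) - 81 = -1911/31 - 81 = -4422/31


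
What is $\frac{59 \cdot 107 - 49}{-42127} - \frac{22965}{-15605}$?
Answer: $\frac{173939367}{131478367} \approx 1.323$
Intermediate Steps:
$\frac{59 \cdot 107 - 49}{-42127} - \frac{22965}{-15605} = \left(6313 - 49\right) \left(- \frac{1}{42127}\right) - - \frac{4593}{3121} = 6264 \left(- \frac{1}{42127}\right) + \frac{4593}{3121} = - \frac{6264}{42127} + \frac{4593}{3121} = \frac{173939367}{131478367}$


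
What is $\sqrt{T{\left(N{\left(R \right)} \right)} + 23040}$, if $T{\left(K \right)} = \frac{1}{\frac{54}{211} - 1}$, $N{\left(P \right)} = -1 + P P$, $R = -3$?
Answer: $\frac{\sqrt{567879833}}{157} \approx 151.78$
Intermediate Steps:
$N{\left(P \right)} = -1 + P^{2}$
$T{\left(K \right)} = - \frac{211}{157}$ ($T{\left(K \right)} = \frac{1}{54 \cdot \frac{1}{211} - 1} = \frac{1}{\frac{54}{211} - 1} = \frac{1}{- \frac{157}{211}} = - \frac{211}{157}$)
$\sqrt{T{\left(N{\left(R \right)} \right)} + 23040} = \sqrt{- \frac{211}{157} + 23040} = \sqrt{\frac{3617069}{157}} = \frac{\sqrt{567879833}}{157}$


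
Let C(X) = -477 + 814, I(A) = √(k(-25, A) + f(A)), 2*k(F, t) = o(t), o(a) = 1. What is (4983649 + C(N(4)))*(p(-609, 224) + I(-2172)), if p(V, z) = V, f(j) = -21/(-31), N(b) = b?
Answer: -3035247474 + 2491993*√4526/31 ≈ -3.0298e+9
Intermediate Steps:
f(j) = 21/31 (f(j) = -21*(-1/31) = 21/31)
k(F, t) = ½ (k(F, t) = (½)*1 = ½)
I(A) = √4526/62 (I(A) = √(½ + 21/31) = √(73/62) = √4526/62)
C(X) = 337
(4983649 + C(N(4)))*(p(-609, 224) + I(-2172)) = (4983649 + 337)*(-609 + √4526/62) = 4983986*(-609 + √4526/62) = -3035247474 + 2491993*√4526/31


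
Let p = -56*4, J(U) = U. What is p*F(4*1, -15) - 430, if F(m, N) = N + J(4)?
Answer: 2034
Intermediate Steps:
F(m, N) = 4 + N (F(m, N) = N + 4 = 4 + N)
p = -224
p*F(4*1, -15) - 430 = -224*(4 - 15) - 430 = -224*(-11) - 430 = 2464 - 430 = 2034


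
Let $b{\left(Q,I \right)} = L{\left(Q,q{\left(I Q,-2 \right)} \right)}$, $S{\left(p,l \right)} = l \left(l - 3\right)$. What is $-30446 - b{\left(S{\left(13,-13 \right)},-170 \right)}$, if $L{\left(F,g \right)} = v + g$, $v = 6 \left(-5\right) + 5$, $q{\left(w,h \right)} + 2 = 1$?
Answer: $-30420$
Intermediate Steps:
$q{\left(w,h \right)} = -1$ ($q{\left(w,h \right)} = -2 + 1 = -1$)
$v = -25$ ($v = -30 + 5 = -25$)
$S{\left(p,l \right)} = l \left(-3 + l\right)$
$L{\left(F,g \right)} = -25 + g$
$b{\left(Q,I \right)} = -26$ ($b{\left(Q,I \right)} = -25 - 1 = -26$)
$-30446 - b{\left(S{\left(13,-13 \right)},-170 \right)} = -30446 - -26 = -30446 + 26 = -30420$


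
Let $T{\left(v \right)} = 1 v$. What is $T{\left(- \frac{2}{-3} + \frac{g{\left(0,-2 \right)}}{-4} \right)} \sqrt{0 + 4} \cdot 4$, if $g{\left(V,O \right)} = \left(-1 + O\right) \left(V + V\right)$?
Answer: $\frac{16}{3} \approx 5.3333$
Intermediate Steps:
$g{\left(V,O \right)} = 2 V \left(-1 + O\right)$ ($g{\left(V,O \right)} = \left(-1 + O\right) 2 V = 2 V \left(-1 + O\right)$)
$T{\left(v \right)} = v$
$T{\left(- \frac{2}{-3} + \frac{g{\left(0,-2 \right)}}{-4} \right)} \sqrt{0 + 4} \cdot 4 = \left(- \frac{2}{-3} + \frac{2 \cdot 0 \left(-1 - 2\right)}{-4}\right) \sqrt{0 + 4} \cdot 4 = \left(\left(-2\right) \left(- \frac{1}{3}\right) + 2 \cdot 0 \left(-3\right) \left(- \frac{1}{4}\right)\right) \sqrt{4} \cdot 4 = \left(\frac{2}{3} + 0 \left(- \frac{1}{4}\right)\right) 2 \cdot 4 = \left(\frac{2}{3} + 0\right) 2 \cdot 4 = \frac{2}{3} \cdot 2 \cdot 4 = \frac{4}{3} \cdot 4 = \frac{16}{3}$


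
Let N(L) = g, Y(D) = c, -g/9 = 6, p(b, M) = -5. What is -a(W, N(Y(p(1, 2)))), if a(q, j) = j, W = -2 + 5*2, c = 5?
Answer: 54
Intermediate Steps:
g = -54 (g = -9*6 = -54)
Y(D) = 5
N(L) = -54
W = 8 (W = -2 + 10 = 8)
-a(W, N(Y(p(1, 2)))) = -1*(-54) = 54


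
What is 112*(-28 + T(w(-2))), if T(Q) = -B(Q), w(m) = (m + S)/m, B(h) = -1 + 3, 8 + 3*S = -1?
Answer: -3360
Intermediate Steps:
S = -3 (S = -8/3 + (⅓)*(-1) = -8/3 - ⅓ = -3)
B(h) = 2
w(m) = (-3 + m)/m (w(m) = (m - 3)/m = (-3 + m)/m)
T(Q) = -2 (T(Q) = -1*2 = -2)
112*(-28 + T(w(-2))) = 112*(-28 - 2) = 112*(-30) = -3360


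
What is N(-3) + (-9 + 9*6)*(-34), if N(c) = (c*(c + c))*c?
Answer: -1584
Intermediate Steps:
N(c) = 2*c³ (N(c) = (c*(2*c))*c = (2*c²)*c = 2*c³)
N(-3) + (-9 + 9*6)*(-34) = 2*(-3)³ + (-9 + 9*6)*(-34) = 2*(-27) + (-9 + 54)*(-34) = -54 + 45*(-34) = -54 - 1530 = -1584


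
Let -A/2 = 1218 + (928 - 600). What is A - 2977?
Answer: -6069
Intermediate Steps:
A = -3092 (A = -2*(1218 + (928 - 600)) = -2*(1218 + 328) = -2*1546 = -3092)
A - 2977 = -3092 - 2977 = -6069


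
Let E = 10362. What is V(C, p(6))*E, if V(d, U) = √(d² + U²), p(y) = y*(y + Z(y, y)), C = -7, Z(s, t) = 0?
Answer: 10362*√1345 ≈ 3.8002e+5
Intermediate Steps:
p(y) = y² (p(y) = y*(y + 0) = y*y = y²)
V(d, U) = √(U² + d²)
V(C, p(6))*E = √((6²)² + (-7)²)*10362 = √(36² + 49)*10362 = √(1296 + 49)*10362 = √1345*10362 = 10362*√1345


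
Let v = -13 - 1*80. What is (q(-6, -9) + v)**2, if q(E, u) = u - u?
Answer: 8649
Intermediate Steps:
q(E, u) = 0
v = -93 (v = -13 - 80 = -93)
(q(-6, -9) + v)**2 = (0 - 93)**2 = (-93)**2 = 8649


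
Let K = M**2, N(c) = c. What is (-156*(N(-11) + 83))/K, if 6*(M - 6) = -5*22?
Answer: -101088/1369 ≈ -73.841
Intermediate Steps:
M = -37/3 (M = 6 + (-5*22)/6 = 6 + (1/6)*(-110) = 6 - 55/3 = -37/3 ≈ -12.333)
K = 1369/9 (K = (-37/3)**2 = 1369/9 ≈ 152.11)
(-156*(N(-11) + 83))/K = (-156*(-11 + 83))/(1369/9) = -156*72*(9/1369) = -11232*9/1369 = -101088/1369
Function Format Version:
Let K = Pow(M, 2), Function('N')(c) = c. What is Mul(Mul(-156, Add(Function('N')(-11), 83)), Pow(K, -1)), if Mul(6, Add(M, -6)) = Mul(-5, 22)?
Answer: Rational(-101088, 1369) ≈ -73.841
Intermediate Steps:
M = Rational(-37, 3) (M = Add(6, Mul(Rational(1, 6), Mul(-5, 22))) = Add(6, Mul(Rational(1, 6), -110)) = Add(6, Rational(-55, 3)) = Rational(-37, 3) ≈ -12.333)
K = Rational(1369, 9) (K = Pow(Rational(-37, 3), 2) = Rational(1369, 9) ≈ 152.11)
Mul(Mul(-156, Add(Function('N')(-11), 83)), Pow(K, -1)) = Mul(Mul(-156, Add(-11, 83)), Pow(Rational(1369, 9), -1)) = Mul(Mul(-156, 72), Rational(9, 1369)) = Mul(-11232, Rational(9, 1369)) = Rational(-101088, 1369)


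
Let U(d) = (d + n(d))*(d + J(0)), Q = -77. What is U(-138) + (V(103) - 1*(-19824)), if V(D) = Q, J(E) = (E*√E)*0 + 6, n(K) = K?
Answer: 56179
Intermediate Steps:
J(E) = 6 (J(E) = E^(3/2)*0 + 6 = 0 + 6 = 6)
V(D) = -77
U(d) = 2*d*(6 + d) (U(d) = (d + d)*(d + 6) = (2*d)*(6 + d) = 2*d*(6 + d))
U(-138) + (V(103) - 1*(-19824)) = 2*(-138)*(6 - 138) + (-77 - 1*(-19824)) = 2*(-138)*(-132) + (-77 + 19824) = 36432 + 19747 = 56179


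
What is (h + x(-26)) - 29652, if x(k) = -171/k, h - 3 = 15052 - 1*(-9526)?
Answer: -131675/26 ≈ -5064.4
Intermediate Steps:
h = 24581 (h = 3 + (15052 - 1*(-9526)) = 3 + (15052 + 9526) = 3 + 24578 = 24581)
(h + x(-26)) - 29652 = (24581 - 171/(-26)) - 29652 = (24581 - 171*(-1/26)) - 29652 = (24581 + 171/26) - 29652 = 639277/26 - 29652 = -131675/26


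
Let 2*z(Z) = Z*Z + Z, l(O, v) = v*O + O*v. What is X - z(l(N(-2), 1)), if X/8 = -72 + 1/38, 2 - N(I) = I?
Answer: -11624/19 ≈ -611.79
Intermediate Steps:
N(I) = 2 - I
X = -10940/19 (X = 8*(-72 + 1/38) = 8*(-2735/38) = -10940/19 ≈ -575.79)
l(O, v) = 2*O*v (l(O, v) = O*v + O*v = 2*O*v)
z(Z) = Z/2 + Z²/2 (z(Z) = (Z*Z + Z)/2 = (Z² + Z)/2 = (Z + Z²)/2 = Z/2 + Z²/2)
X - z(l(N(-2), 1)) = -10940/19 - 2*(2 - 1*(-2))*1*(1 + 2*(2 - 1*(-2))*1)/2 = -10940/19 - 2*(2 + 2)*1*(1 + 2*(2 + 2)*1)/2 = -10940/19 - 2*4*1*(1 + 2*4*1)/2 = -10940/19 - 8*(1 + 8)/2 = -10940/19 - 8*9/2 = -10940/19 - 1*36 = -10940/19 - 36 = -11624/19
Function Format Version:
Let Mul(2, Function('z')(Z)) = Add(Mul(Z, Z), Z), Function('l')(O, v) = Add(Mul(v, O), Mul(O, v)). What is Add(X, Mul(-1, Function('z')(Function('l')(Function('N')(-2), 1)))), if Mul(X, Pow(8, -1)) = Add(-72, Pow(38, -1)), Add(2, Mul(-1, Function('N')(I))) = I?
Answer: Rational(-11624, 19) ≈ -611.79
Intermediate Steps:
Function('N')(I) = Add(2, Mul(-1, I))
X = Rational(-10940, 19) (X = Mul(8, Add(-72, Pow(38, -1))) = Mul(8, Add(-72, Rational(1, 38))) = Mul(8, Rational(-2735, 38)) = Rational(-10940, 19) ≈ -575.79)
Function('l')(O, v) = Mul(2, O, v) (Function('l')(O, v) = Add(Mul(O, v), Mul(O, v)) = Mul(2, O, v))
Function('z')(Z) = Add(Mul(Rational(1, 2), Z), Mul(Rational(1, 2), Pow(Z, 2))) (Function('z')(Z) = Mul(Rational(1, 2), Add(Mul(Z, Z), Z)) = Mul(Rational(1, 2), Add(Pow(Z, 2), Z)) = Mul(Rational(1, 2), Add(Z, Pow(Z, 2))) = Add(Mul(Rational(1, 2), Z), Mul(Rational(1, 2), Pow(Z, 2))))
Add(X, Mul(-1, Function('z')(Function('l')(Function('N')(-2), 1)))) = Add(Rational(-10940, 19), Mul(-1, Mul(Rational(1, 2), Mul(2, Add(2, Mul(-1, -2)), 1), Add(1, Mul(2, Add(2, Mul(-1, -2)), 1))))) = Add(Rational(-10940, 19), Mul(-1, Mul(Rational(1, 2), Mul(2, Add(2, 2), 1), Add(1, Mul(2, Add(2, 2), 1))))) = Add(Rational(-10940, 19), Mul(-1, Mul(Rational(1, 2), Mul(2, 4, 1), Add(1, Mul(2, 4, 1))))) = Add(Rational(-10940, 19), Mul(-1, Mul(Rational(1, 2), 8, Add(1, 8)))) = Add(Rational(-10940, 19), Mul(-1, Mul(Rational(1, 2), 8, 9))) = Add(Rational(-10940, 19), Mul(-1, 36)) = Add(Rational(-10940, 19), -36) = Rational(-11624, 19)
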